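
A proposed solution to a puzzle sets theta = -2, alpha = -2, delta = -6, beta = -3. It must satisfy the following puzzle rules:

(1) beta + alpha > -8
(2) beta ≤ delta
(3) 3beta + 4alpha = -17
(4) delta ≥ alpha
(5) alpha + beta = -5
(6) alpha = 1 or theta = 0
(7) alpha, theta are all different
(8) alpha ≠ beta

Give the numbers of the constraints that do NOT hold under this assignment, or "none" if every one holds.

(1) beta + alpha = -3 + (-2) = -5; -5 > -8 — holds.
(2) beta = -3, delta = -6; -3 > -6 (want ≤) — does not hold.
(3) 3beta + 4alpha = 3(-3) + 4(-2) = -17 — holds.
(4) delta = -6, alpha = -2; -6 < -2 (want ≥) — does not hold.
(5) alpha + beta = -2 + (-3) = -5 — holds.
(6) alpha = -2 ≠ 1 and theta = -2 ≠ 0; both disjuncts false — does not hold.
(7) alpha = theta = -2, not all different — does not hold.
(8) alpha = -2, beta = -3; distinct — holds.

Violated: 2, 4, 6, and 7.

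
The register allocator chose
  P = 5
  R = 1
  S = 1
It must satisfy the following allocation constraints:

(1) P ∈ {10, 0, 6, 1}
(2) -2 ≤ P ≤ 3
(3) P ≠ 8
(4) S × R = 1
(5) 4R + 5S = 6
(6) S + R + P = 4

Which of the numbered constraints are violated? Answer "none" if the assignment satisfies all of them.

(1) P = 5 is not in {10, 0, 6, 1}  FAIL
(2) P = 5 is outside [-2, 3]  FAIL
(3) P = 5, and 5 ≠ 8  OK
(4) S × R = 1 × 1 = 1  OK
(5) 4R + 5S = 4(1) + 5(1) = 9, not 6  FAIL
(6) S + R + P = 1 + 1 + 5 = 7, not 4  FAIL

Violated: 1, 2, 5, and 6.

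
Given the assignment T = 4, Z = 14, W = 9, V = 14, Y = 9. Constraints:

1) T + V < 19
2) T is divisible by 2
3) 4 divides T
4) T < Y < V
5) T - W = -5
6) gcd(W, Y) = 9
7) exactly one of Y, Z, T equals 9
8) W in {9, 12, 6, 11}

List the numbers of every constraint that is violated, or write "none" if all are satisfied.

No violations.

1) T + V = 4 + 14 = 18; 18 < 19  ✓
2) 4 / 2 = 2, so 2 divides 4  ✓
3) 4 / 4 = 1, so 4 divides 4  ✓
4) values 4 < 9 < 14  ✓
5) T - W = 4 - 9 = -5  ✓
6) gcd(9, 9) = 9  ✓
7) Y=9, Z=14, T=4; 1 of them equals 9  ✓
8) W = 9 is in {9, 12, 6, 11}  ✓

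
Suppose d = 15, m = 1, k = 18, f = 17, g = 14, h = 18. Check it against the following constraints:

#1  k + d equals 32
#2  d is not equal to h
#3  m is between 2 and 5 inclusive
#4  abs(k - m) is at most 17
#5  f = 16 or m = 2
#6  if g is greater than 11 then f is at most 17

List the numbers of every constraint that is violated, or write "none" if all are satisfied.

#1 k + d = 18 + 15 = 33, not 32 — does not hold.
#2 d = 15, h = 18; distinct — holds.
#3 m = 1 is outside [2, 5] — does not hold.
#4 abs(18 - 1) = 17; 17 ≤ 17 — holds.
#5 f = 17 ≠ 16 and m = 1 ≠ 2; both disjuncts false — does not hold.
#6 g = 14 > 11, so we need f ≤ 17; f = 17 ≤ 17 — holds.

The assignment fails constraints 1, 3, 5.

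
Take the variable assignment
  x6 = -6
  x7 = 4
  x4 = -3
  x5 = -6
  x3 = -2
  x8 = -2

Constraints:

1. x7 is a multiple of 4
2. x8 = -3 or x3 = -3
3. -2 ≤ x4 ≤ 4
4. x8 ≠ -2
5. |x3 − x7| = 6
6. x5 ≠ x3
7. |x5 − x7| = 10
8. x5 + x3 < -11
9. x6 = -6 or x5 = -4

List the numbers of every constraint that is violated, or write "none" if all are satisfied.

1. 4 / 4 = 1, so 4 divides 4 — satisfied.
2. x8 = -2 ≠ -3 and x3 = -2 ≠ -3; both disjuncts false — violated.
3. x4 = -3 is outside [-2, 4] — violated.
4. x8 = -2, but -2 is required to differ — violated.
5. |-2 − 4| = 6 — satisfied.
6. x5 = -6, x3 = -2; distinct — satisfied.
7. |-6 − 4| = 10 — satisfied.
8. x5 + x3 = -6 + (-2) = -8; -8 ≥ -11, bound -11 not met — violated.
9. x6 = -6 = -6 (first disjunct) — satisfied.

Violated: 2, 3, 4, and 8.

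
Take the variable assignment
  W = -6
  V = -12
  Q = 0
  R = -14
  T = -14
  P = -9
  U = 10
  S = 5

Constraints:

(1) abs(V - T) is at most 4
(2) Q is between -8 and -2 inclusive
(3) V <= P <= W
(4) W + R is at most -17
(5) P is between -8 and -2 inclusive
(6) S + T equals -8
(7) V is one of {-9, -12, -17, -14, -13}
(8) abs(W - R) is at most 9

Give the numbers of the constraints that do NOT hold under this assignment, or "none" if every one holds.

(1) abs(-12 - (-14)) = 2; 2 ≤ 4  yes
(2) Q = 0 is outside [-8, -2]  no
(3) values -12 <= -9 <= -6  yes
(4) W + R = -6 + (-14) = -20; -20 ≤ -17  yes
(5) P = -9 is outside [-8, -2]  no
(6) S + T = 5 + (-14) = -9, not -8  no
(7) V = -12 is in {-9, -12, -17, -14, -13}  yes
(8) abs(-6 - (-14)) = 8; 8 ≤ 9  yes

Constraints 2, 5, and 6 are violated.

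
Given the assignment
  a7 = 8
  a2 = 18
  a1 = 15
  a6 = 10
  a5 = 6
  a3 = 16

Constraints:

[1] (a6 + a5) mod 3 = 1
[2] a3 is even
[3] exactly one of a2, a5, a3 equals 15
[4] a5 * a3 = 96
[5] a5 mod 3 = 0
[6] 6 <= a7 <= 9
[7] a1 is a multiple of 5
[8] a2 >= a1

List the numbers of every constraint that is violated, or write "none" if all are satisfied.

Constraint 3 does not hold.

[1] a6 + a5 = 16; 16 mod 3 = 1 — holds.
[2] a3 = 16 is even — holds.
[3] a2=18, a5=6, a3=16; 0 of them equal 15, not exactly one — does not hold.
[4] a5 * a3 = 6 * 16 = 96 — holds.
[5] 6 mod 3 = 0 — holds.
[6] a7 = 8 lies in [6, 9] — holds.
[7] 15 / 5 = 3, so 5 divides 15 — holds.
[8] a2 = 18, a1 = 15; 18 ≥ 15 — holds.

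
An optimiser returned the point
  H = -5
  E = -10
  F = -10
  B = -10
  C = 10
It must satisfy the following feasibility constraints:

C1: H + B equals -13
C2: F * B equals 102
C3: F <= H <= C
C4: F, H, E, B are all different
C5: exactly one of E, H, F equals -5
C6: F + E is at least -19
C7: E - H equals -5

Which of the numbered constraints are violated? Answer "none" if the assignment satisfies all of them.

The assignment fails constraints 1, 2, 4, and 6.

C1: H + B = -5 + (-10) = -15, not -13 — violated.
C2: F * B = -10 * (-10) = 100, not 102 — violated.
C3: values -10 <= -5 <= 10 — OK.
C4: F = E = -10, not all different — violated.
C5: E=-10, H=-5, F=-10; 1 of them equals -5 — OK.
C6: F + E = -10 + (-10) = -20; -20 < -19, bound -19 not met — violated.
C7: E - H = -10 - (-5) = -5 — OK.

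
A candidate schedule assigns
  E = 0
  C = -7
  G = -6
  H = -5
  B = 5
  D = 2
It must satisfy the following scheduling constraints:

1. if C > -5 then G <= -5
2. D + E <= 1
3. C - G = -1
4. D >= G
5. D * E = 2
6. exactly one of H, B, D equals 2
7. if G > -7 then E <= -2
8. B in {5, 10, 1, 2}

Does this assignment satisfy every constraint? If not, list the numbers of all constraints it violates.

The assignment fails constraints 2, 5, and 7.

1. C = -7, not > -5; antecedent false, conditional vacuously true — holds.
2. D + E = 2 + 0 = 2; 2 > 1, bound 1 not met — does not hold.
3. C - G = -7 - (-6) = -1 — holds.
4. D = 2, G = -6; 2 ≥ -6 — holds.
5. D * E = 2 * 0 = 0, not 2 — does not hold.
6. H=-5, B=5, D=2; 1 of them equals 2 — holds.
7. G = -6 > -7, so we need E ≤ -2; but E = 0 > -2 — does not hold.
8. B = 5 is in {5, 10, 1, 2} — holds.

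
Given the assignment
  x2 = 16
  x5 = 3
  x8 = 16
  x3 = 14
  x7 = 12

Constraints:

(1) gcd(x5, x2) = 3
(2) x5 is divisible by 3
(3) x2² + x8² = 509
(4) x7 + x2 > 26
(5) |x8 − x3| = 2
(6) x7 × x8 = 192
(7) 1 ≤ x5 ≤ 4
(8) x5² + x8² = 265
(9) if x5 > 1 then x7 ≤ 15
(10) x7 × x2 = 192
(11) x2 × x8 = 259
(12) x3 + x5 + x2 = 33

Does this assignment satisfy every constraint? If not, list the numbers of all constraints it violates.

(1) gcd(3, 16) = 1, not 3  FAIL
(2) 3 / 3 = 1, so 3 divides 3  OK
(3) x2² + x8² = 16² + 16² = 256 + 256 = 512, not 509  FAIL
(4) x7 + x2 = 12 + 16 = 28; 28 > 26  OK
(5) |16 − 14| = 2  OK
(6) x7 × x8 = 12 × 16 = 192  OK
(7) x5 = 3 lies in [1, 4]  OK
(8) x5² + x8² = 3² + 16² = 9 + 256 = 265  OK
(9) x5 = 3 > 1, so we need x7 ≤ 15; x7 = 12 ≤ 15  OK
(10) x7 × x2 = 12 × 16 = 192  OK
(11) x2 × x8 = 16 × 16 = 256, not 259  FAIL
(12) x3 + x5 + x2 = 14 + 3 + 16 = 33  OK

No — constraints 1, 3, and 11 are not satisfied.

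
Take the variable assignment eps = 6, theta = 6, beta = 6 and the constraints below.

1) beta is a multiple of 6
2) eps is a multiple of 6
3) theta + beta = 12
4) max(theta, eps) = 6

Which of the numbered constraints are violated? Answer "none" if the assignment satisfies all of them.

1) 6 / 6 = 1, so 6 divides 6  ✓
2) 6 / 6 = 1, so 6 divides 6  ✓
3) theta + beta = 6 + 6 = 12  ✓
4) max(6, 6) = 6  ✓

The assignment satisfies every constraint.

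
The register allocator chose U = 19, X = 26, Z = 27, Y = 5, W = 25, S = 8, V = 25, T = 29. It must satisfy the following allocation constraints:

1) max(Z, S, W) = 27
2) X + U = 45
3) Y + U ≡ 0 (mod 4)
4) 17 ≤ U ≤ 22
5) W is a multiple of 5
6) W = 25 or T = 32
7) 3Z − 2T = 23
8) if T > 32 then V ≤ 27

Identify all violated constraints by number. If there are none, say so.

1) max(27, 8, 25) = 27 — holds.
2) X + U = 26 + 19 = 45 — holds.
3) Y + U = 24; 24 mod 4 = 0 — holds.
4) U = 19 lies in [17, 22] — holds.
5) 25 / 5 = 5, so 5 divides 25 — holds.
6) W = 25 = 25 (first disjunct) — holds.
7) 3Z − 2T = 3(27) − 2(29) = 23 — holds.
8) T = 29, not > 32; antecedent false, conditional vacuously true — holds.

Yes — all constraints hold.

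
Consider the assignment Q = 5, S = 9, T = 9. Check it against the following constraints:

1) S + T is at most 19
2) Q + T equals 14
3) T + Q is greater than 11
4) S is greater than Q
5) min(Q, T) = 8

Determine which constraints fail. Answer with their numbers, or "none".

1) S + T = 9 + 9 = 18; 18 ≤ 19  ✔
2) Q + T = 5 + 9 = 14  ✔
3) T + Q = 9 + 5 = 14; 14 > 11  ✔
4) S = 9, Q = 5; 9 > 5  ✔
5) min(5, 9) = 5, not 8  ✘

Violated: 5.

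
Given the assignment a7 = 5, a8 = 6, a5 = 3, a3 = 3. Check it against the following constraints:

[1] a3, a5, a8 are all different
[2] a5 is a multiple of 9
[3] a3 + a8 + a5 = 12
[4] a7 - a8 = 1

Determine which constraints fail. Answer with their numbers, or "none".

Constraints 1, 2, and 4 do not hold.

[1] a3 = a5 = 3, not all different — violated.
[2] 3 = 9*0 + 3, so 9 does not divide 3 — violated.
[3] a3 + a8 + a5 = 3 + 6 + 3 = 12 — OK.
[4] a7 - a8 = 5 - 6 = -1, not 1 — violated.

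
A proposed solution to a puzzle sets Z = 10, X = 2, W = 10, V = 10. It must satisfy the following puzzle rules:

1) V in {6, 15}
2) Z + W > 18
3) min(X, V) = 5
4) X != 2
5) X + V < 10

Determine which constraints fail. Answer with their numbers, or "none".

Constraints 1, 3, 4, and 5 do not hold.

1) V = 10 is not in {6, 15}  false
2) Z + W = 10 + 10 = 20; 20 > 18  true
3) min(2, 10) = 2, not 5  false
4) X = 2, but 2 is required to differ  false
5) X + V = 2 + 10 = 12; 12 ≥ 10, bound 10 not met  false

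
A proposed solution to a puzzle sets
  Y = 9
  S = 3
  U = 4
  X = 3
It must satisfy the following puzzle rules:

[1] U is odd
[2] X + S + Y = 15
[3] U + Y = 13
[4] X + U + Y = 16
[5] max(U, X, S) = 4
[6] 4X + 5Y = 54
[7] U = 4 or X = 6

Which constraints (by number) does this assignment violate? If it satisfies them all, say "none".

Violated: 1, 6.

[1] U = 4 is even  FAIL
[2] X + S + Y = 3 + 3 + 9 = 15  OK
[3] U + Y = 4 + 9 = 13  OK
[4] X + U + Y = 3 + 4 + 9 = 16  OK
[5] max(4, 3, 3) = 4  OK
[6] 4X + 5Y = 4(3) + 5(9) = 57, not 54  FAIL
[7] U = 4 = 4 (first disjunct)  OK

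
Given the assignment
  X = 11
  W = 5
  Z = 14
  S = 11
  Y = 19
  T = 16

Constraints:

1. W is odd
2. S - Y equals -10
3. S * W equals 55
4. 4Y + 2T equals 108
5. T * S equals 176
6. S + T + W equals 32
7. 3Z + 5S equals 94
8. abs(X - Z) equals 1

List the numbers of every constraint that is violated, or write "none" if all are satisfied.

1. W = 5 is odd  ✔
2. S - Y = 11 - 19 = -8, not -10  ✘
3. S * W = 11 * 5 = 55  ✔
4. 4Y + 2T = 4(19) + 2(16) = 108  ✔
5. T * S = 16 * 11 = 176  ✔
6. S + T + W = 11 + 16 + 5 = 32  ✔
7. 3Z + 5S = 3(14) + 5(11) = 97, not 94  ✘
8. abs(11 - 14) = 3, not 1  ✘

Violated: 2, 7, 8.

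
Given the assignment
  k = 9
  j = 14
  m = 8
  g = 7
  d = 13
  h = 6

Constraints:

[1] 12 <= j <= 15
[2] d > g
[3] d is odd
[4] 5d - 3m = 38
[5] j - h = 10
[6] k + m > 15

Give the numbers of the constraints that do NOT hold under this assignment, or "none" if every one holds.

Violated: 4 and 5.

[1] j = 14 lies in [12, 15] — holds.
[2] d = 13, g = 7; 13 > 7 — holds.
[3] d = 13 is odd — holds.
[4] 5d - 3m = 5(13) - 3(8) = 41, not 38 — fails.
[5] j - h = 14 - 6 = 8, not 10 — fails.
[6] k + m = 9 + 8 = 17; 17 > 15 — holds.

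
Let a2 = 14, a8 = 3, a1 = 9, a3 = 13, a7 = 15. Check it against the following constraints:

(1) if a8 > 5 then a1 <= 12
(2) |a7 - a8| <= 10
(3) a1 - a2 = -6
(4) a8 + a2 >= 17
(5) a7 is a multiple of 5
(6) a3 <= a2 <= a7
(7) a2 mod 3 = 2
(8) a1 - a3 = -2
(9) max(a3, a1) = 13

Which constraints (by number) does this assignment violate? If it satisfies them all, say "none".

The assignment fails constraints 2, 3, and 8.

(1) a8 = 3, not > 5; antecedent false, conditional vacuously true — holds.
(2) |15 - 3| = 12; 12 > 10, exceeds bound 10 — fails.
(3) a1 - a2 = 9 - 14 = -5, not -6 — fails.
(4) a8 + a2 = 3 + 14 = 17; 17 ≥ 17 — holds.
(5) 15 / 5 = 3, so 5 divides 15 — holds.
(6) values 13 <= 14 <= 15 — holds.
(7) 14 mod 3 = 2 — holds.
(8) a1 - a3 = 9 - 13 = -4, not -2 — fails.
(9) max(13, 9) = 13 — holds.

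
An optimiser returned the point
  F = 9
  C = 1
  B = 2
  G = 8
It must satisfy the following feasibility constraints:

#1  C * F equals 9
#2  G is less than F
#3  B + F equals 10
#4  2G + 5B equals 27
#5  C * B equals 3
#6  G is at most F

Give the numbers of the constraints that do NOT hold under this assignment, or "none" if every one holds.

The assignment fails constraints 3, 4, and 5.

#1 C * F = 1 * 9 = 9  yes
#2 G = 8, F = 9; 8 < 9  yes
#3 B + F = 2 + 9 = 11, not 10  no
#4 2G + 5B = 2(8) + 5(2) = 26, not 27  no
#5 C * B = 1 * 2 = 2, not 3  no
#6 G = 8, F = 9; 8 ≤ 9  yes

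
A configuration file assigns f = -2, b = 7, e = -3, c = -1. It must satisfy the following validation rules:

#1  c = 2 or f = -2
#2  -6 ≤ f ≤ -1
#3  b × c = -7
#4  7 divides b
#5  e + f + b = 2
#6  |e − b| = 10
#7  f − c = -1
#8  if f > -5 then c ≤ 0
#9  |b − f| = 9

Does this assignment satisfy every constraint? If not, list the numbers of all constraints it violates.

#1 c = -1 ≠ 2, but f = -2 = -2 (second disjunct) — holds.
#2 f = -2 lies in [-6, -1] — holds.
#3 b × c = 7 × (-1) = -7 — holds.
#4 7 / 7 = 1, so 7 divides 7 — holds.
#5 e + f + b = -3 + (-2) + 7 = 2 — holds.
#6 |-3 − 7| = 10 — holds.
#7 f − c = -2 − (-1) = -1 — holds.
#8 f = -2 > -5, so we need c ≤ 0; c = -1 ≤ 0 — holds.
#9 |7 − (-2)| = 9 — holds.

None — every constraint holds.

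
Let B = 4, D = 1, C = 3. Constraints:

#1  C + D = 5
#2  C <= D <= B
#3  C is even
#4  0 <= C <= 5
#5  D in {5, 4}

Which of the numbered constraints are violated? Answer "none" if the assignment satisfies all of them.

No — constraints 1, 2, 3, 5 are not satisfied.

#1 C + D = 3 + 1 = 4, not 5  ✘
#2 values 3, 1, 4; C = 3 is not <= D = 1  ✘
#3 C = 3 is odd  ✘
#4 C = 3 lies in [0, 5]  ✔
#5 D = 1 is not in {5, 4}  ✘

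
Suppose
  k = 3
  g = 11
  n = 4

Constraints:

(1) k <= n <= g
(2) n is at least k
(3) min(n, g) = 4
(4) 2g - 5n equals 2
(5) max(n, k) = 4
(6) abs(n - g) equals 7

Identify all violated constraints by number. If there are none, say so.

(1) values 3 <= 4 <= 11  ✔
(2) n = 4, k = 3; 4 ≥ 3  ✔
(3) min(4, 11) = 4  ✔
(4) 2g - 5n = 2(11) - 5(4) = 2  ✔
(5) max(4, 3) = 4  ✔
(6) abs(4 - 11) = 7  ✔

Yes — all constraints hold.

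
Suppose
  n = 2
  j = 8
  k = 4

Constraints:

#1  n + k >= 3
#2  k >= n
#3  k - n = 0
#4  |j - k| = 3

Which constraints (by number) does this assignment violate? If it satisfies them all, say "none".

#1 n + k = 2 + 4 = 6; 6 ≥ 3 — holds.
#2 k = 4, n = 2; 4 ≥ 2 — holds.
#3 k - n = 4 - 2 = 2, not 0 — fails.
#4 |8 - 4| = 4, not 3 — fails.

Constraints 3 and 4 are violated.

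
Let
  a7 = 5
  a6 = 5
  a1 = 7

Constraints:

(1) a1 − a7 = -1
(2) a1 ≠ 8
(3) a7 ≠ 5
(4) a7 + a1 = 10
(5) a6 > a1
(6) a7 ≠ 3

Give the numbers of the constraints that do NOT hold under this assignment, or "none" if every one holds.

Constraints 1, 3, 4, 5 are violated.

(1) a1 − a7 = 7 − 5 = 2, not -1  fails
(2) a1 = 7, and 7 ≠ 8  holds
(3) a7 = 5, but 5 is required to differ  fails
(4) a7 + a1 = 5 + 7 = 12, not 10  fails
(5) a6 = 5, a1 = 7; 5 ≤ 7 (want >)  fails
(6) a7 = 5, and 5 ≠ 3  holds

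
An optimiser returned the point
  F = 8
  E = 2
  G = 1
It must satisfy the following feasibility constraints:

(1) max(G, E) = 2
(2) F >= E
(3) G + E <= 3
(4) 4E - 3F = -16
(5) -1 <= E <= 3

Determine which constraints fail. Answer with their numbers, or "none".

(1) max(1, 2) = 2 — holds.
(2) F = 8, E = 2; 8 ≥ 2 — holds.
(3) G + E = 1 + 2 = 3; 3 ≤ 3 — holds.
(4) 4E - 3F = 4(2) - 3(8) = -16 — holds.
(5) E = 2 lies in [-1, 3] — holds.

The assignment satisfies every constraint.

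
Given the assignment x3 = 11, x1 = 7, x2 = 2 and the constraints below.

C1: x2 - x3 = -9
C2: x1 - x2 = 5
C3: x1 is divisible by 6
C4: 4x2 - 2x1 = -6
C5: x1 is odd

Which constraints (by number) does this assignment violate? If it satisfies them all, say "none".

C1: x2 - x3 = 2 - 11 = -9  holds
C2: x1 - x2 = 7 - 2 = 5  holds
C3: 7 = 6*1 + 1, so 6 does not divide 7  fails
C4: 4x2 - 2x1 = 4(2) - 2(7) = -6  holds
C5: x1 = 7 is odd  holds

Constraint 3 does not hold.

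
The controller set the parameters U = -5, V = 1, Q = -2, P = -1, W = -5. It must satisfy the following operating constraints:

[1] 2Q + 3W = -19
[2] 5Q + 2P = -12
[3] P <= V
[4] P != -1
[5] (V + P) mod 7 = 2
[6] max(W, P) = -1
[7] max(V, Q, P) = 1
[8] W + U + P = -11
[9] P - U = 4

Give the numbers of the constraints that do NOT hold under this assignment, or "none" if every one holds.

Constraints 4 and 5 do not hold.

[1] 2Q + 3W = 2(-2) + 3(-5) = -19 — OK.
[2] 5Q + 2P = 5(-2) + 2(-1) = -12 — OK.
[3] P = -1, V = 1; -1 ≤ 1 — OK.
[4] P = -1, but -1 is required to differ — violated.
[5] V + P = 0; 0 mod 7 = 0, not 2 — violated.
[6] max(-5, -1) = -1 — OK.
[7] max(1, -2, -1) = 1 — OK.
[8] W + U + P = -5 + (-5) + (-1) = -11 — OK.
[9] P - U = -1 - (-5) = 4 — OK.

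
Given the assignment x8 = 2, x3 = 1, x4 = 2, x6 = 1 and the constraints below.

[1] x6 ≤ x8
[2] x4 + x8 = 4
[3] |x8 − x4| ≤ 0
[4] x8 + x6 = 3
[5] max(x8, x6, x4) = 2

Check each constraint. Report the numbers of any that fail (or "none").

[1] x6 = 1, x8 = 2; 1 ≤ 2  ✔
[2] x4 + x8 = 2 + 2 = 4  ✔
[3] |2 − 2| = 0; 0 ≤ 0  ✔
[4] x8 + x6 = 2 + 1 = 3  ✔
[5] max(2, 1, 2) = 2  ✔

No violations.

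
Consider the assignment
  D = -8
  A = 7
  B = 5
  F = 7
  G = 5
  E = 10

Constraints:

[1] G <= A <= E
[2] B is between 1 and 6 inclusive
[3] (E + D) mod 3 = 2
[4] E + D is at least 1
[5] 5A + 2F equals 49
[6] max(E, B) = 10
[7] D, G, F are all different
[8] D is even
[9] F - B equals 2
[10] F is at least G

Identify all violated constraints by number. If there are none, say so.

Yes — all constraints hold.

[1] values 5 <= 7 <= 10  yes
[2] B = 5 lies in [1, 6]  yes
[3] E + D = 2; 2 mod 3 = 2  yes
[4] E + D = 10 + (-8) = 2; 2 ≥ 1  yes
[5] 5A + 2F = 5(7) + 2(7) = 49  yes
[6] max(10, 5) = 10  yes
[7] values -8, 5, 7 are pairwise distinct  yes
[8] D = -8 is even  yes
[9] F - B = 7 - 5 = 2  yes
[10] F = 7, G = 5; 7 ≥ 5  yes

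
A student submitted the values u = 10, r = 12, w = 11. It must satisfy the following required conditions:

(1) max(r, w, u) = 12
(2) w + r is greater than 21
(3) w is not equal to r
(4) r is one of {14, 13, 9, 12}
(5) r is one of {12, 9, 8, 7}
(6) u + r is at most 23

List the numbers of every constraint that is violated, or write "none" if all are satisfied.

None — every constraint holds.

(1) max(12, 11, 10) = 12 — holds.
(2) w + r = 11 + 12 = 23; 23 > 21 — holds.
(3) w = 11, r = 12; distinct — holds.
(4) r = 12 is in {14, 13, 9, 12} — holds.
(5) r = 12 is in {12, 9, 8, 7} — holds.
(6) u + r = 10 + 12 = 22; 22 ≤ 23 — holds.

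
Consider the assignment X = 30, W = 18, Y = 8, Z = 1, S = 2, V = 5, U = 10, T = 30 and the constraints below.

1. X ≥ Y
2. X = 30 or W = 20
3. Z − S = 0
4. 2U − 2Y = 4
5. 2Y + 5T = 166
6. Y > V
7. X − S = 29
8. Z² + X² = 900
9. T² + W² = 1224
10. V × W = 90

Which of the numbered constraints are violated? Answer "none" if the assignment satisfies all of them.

Violated: 3, 7, 8.

1. X = 30, Y = 8; 30 ≥ 8 — OK.
2. X = 30 = 30 (first disjunct) — OK.
3. Z − S = 1 − 2 = -1, not 0 — violated.
4. 2U − 2Y = 2(10) − 2(8) = 4 — OK.
5. 2Y + 5T = 2(8) + 5(30) = 166 — OK.
6. Y = 8, V = 5; 8 > 5 — OK.
7. X − S = 30 − 2 = 28, not 29 — violated.
8. Z² + X² = 1² + 30² = 1 + 900 = 901, not 900 — violated.
9. T² + W² = 30² + 18² = 900 + 324 = 1224 — OK.
10. V × W = 5 × 18 = 90 — OK.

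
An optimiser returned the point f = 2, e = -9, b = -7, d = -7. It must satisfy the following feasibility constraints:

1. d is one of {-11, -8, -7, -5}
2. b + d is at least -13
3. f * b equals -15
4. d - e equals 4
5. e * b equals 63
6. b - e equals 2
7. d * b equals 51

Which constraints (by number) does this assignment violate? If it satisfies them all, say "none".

The assignment fails constraints 2, 3, 4, 7.

1. d = -7 is in {-11, -8, -7, -5} — holds.
2. b + d = -7 + (-7) = -14; -14 < -13, bound -13 not met — does not hold.
3. f * b = 2 * (-7) = -14, not -15 — does not hold.
4. d - e = -7 - (-9) = 2, not 4 — does not hold.
5. e * b = -9 * (-7) = 63 — holds.
6. b - e = -7 - (-9) = 2 — holds.
7. d * b = -7 * (-7) = 49, not 51 — does not hold.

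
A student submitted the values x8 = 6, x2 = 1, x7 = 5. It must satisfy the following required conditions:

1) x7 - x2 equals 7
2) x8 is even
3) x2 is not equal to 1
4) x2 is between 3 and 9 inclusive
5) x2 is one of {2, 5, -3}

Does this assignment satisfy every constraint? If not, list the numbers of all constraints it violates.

Constraints 1, 3, 4, 5 are violated.

1) x7 - x2 = 5 - 1 = 4, not 7  ✗
2) x8 = 6 is even  ✓
3) x2 = 1, but 1 is required to differ  ✗
4) x2 = 1 is outside [3, 9]  ✗
5) x2 = 1 is not in {2, 5, -3}  ✗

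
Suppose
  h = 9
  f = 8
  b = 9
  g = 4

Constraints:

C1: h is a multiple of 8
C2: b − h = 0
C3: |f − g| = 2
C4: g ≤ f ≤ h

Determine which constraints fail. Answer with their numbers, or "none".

Violated: 1, 3.

C1: 9 = 8×1 + 1, so 8 does not divide 9 — violated.
C2: b − h = 9 − 9 = 0 — OK.
C3: |8 − 4| = 4, not 2 — violated.
C4: values 4 ≤ 8 ≤ 9 — OK.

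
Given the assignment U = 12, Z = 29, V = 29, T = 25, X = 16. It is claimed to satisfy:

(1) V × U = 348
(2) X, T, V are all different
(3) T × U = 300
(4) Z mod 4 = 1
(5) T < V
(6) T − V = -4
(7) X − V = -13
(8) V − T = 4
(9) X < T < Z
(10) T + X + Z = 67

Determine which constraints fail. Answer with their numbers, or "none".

Violated: 10.

(1) V × U = 29 × 12 = 348 — satisfied.
(2) values 16, 25, 29 are pairwise distinct — satisfied.
(3) T × U = 25 × 12 = 300 — satisfied.
(4) 29 mod 4 = 1 — satisfied.
(5) T = 25, V = 29; 25 < 29 — satisfied.
(6) T − V = 25 − 29 = -4 — satisfied.
(7) X − V = 16 − 29 = -13 — satisfied.
(8) V − T = 29 − 25 = 4 — satisfied.
(9) values 16 < 25 < 29 — satisfied.
(10) T + X + Z = 25 + 16 + 29 = 70, not 67 — violated.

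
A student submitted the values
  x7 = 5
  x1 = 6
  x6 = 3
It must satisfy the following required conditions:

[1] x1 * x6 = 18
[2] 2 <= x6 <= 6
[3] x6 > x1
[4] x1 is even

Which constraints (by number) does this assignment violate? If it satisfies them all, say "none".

No — constraint 3 is not satisfied.

[1] x1 * x6 = 6 * 3 = 18  holds
[2] x6 = 3 lies in [2, 6]  holds
[3] x6 = 3, x1 = 6; 3 ≤ 6 (want >)  fails
[4] x1 = 6 is even  holds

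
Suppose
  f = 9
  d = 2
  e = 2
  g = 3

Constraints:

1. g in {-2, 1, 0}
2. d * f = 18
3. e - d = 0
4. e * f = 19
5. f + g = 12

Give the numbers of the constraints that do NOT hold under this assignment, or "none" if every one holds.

1. g = 3 is not in {-2, 1, 0}  ✘
2. d * f = 2 * 9 = 18  ✔
3. e - d = 2 - 2 = 0  ✔
4. e * f = 2 * 9 = 18, not 19  ✘
5. f + g = 9 + 3 = 12  ✔

Violated: 1 and 4.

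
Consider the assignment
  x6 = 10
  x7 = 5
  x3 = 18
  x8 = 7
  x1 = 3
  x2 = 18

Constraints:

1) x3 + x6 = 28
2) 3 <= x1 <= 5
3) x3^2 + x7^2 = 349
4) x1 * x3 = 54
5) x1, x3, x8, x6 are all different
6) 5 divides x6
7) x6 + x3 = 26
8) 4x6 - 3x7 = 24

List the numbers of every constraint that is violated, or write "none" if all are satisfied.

1) x3 + x6 = 18 + 10 = 28 — holds.
2) x1 = 3 lies in [3, 5] — holds.
3) x3^2 + x7^2 = 18^2 + 5^2 = 324 + 25 = 349 — holds.
4) x1 * x3 = 3 * 18 = 54 — holds.
5) values 3, 18, 7, 10 are pairwise distinct — holds.
6) 10 / 5 = 2, so 5 divides 10 — holds.
7) x6 + x3 = 10 + 18 = 28, not 26 — fails.
8) 4x6 - 3x7 = 4(10) - 3(5) = 25, not 24 — fails.

No — constraints 7 and 8 are not satisfied.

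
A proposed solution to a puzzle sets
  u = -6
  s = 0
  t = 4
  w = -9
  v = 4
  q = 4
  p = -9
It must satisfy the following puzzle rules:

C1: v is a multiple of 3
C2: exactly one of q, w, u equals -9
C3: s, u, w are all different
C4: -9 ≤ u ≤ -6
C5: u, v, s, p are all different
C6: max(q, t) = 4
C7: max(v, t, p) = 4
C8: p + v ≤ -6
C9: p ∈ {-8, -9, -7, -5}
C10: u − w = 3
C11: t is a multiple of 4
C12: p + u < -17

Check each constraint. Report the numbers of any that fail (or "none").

No — constraints 1, 8, 12 are not satisfied.

C1: 4 = 3×1 + 1, so 3 does not divide 4 — does not hold.
C2: q=4, w=-9, u=-6; 1 of them equals -9 — holds.
C3: values 0, -6, -9 are pairwise distinct — holds.
C4: u = -6 lies in [-9, -6] — holds.
C5: values -6, 4, 0, -9 are pairwise distinct — holds.
C6: max(4, 4) = 4 — holds.
C7: max(4, 4, -9) = 4 — holds.
C8: p + v = -9 + 4 = -5; -5 > -6, bound -6 not met — does not hold.
C9: p = -9 is in {-8, -9, -7, -5} — holds.
C10: u − w = -6 − (-9) = 3 — holds.
C11: 4 / 4 = 1, so 4 divides 4 — holds.
C12: p + u = -9 + (-6) = -15; -15 ≥ -17, bound -17 not met — does not hold.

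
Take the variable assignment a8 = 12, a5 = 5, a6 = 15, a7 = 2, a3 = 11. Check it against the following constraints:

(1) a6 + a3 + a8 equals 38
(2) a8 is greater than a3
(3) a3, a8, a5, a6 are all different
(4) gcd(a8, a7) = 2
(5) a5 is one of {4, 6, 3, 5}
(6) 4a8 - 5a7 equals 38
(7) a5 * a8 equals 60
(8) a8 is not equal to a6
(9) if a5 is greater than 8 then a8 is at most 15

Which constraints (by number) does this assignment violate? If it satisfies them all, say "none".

(1) a6 + a3 + a8 = 15 + 11 + 12 = 38 — OK.
(2) a8 = 12, a3 = 11; 12 > 11 — OK.
(3) values 11, 12, 5, 15 are pairwise distinct — OK.
(4) gcd(12, 2) = 2 — OK.
(5) a5 = 5 is in {4, 6, 3, 5} — OK.
(6) 4a8 - 5a7 = 4(12) - 5(2) = 38 — OK.
(7) a5 * a8 = 5 * 12 = 60 — OK.
(8) a8 = 12, a6 = 15; distinct — OK.
(9) a5 = 5, not > 8; antecedent false, conditional vacuously true — OK.

All constraints are satisfied.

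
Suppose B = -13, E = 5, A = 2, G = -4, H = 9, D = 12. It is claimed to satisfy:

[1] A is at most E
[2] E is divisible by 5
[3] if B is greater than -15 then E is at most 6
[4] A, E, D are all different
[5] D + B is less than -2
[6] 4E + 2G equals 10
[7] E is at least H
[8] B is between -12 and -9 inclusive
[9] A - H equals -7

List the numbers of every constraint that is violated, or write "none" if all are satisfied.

No — constraints 5, 6, 7, and 8 are not satisfied.

[1] A = 2, E = 5; 2 ≤ 5 — OK.
[2] 5 / 5 = 1, so 5 divides 5 — OK.
[3] B = -13 > -15, so we need E ≤ 6; E = 5 ≤ 6 — OK.
[4] values 2, 5, 12 are pairwise distinct — OK.
[5] D + B = 12 + (-13) = -1; -1 ≥ -2, bound -2 not met — violated.
[6] 4E + 2G = 4(5) + 2(-4) = 12, not 10 — violated.
[7] E = 5, H = 9; 5 < 9 (want ≥) — violated.
[8] B = -13 is outside [-12, -9] — violated.
[9] A - H = 2 - 9 = -7 — OK.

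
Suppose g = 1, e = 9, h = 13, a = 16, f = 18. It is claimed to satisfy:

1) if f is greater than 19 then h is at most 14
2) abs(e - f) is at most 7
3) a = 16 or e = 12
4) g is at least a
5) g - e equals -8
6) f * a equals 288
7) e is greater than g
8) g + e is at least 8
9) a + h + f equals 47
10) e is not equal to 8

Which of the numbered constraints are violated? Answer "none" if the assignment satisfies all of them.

1) f = 18, not > 19; antecedent false, conditional vacuously true — OK.
2) abs(9 - 18) = 9; 9 > 7, exceeds bound 7 — violated.
3) a = 16 = 16 (first disjunct) — OK.
4) g = 1, a = 16; 1 < 16 (want ≥) — violated.
5) g - e = 1 - 9 = -8 — OK.
6) f * a = 18 * 16 = 288 — OK.
7) e = 9, g = 1; 9 > 1 — OK.
8) g + e = 1 + 9 = 10; 10 ≥ 8 — OK.
9) a + h + f = 16 + 13 + 18 = 47 — OK.
10) e = 9, and 9 ≠ 8 — OK.

Constraints 2 and 4 do not hold.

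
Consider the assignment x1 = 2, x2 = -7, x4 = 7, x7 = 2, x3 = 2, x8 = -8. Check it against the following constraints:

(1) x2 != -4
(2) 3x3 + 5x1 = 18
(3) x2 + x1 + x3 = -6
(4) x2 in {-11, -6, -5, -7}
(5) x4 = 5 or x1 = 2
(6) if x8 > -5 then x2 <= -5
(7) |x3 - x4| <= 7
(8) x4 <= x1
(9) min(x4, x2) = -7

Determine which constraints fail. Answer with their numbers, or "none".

Constraints 2, 3, and 8 do not hold.

(1) x2 = -7, and -7 ≠ -4  ✓
(2) 3x3 + 5x1 = 3(2) + 5(2) = 16, not 18  ✗
(3) x2 + x1 + x3 = -7 + 2 + 2 = -3, not -6  ✗
(4) x2 = -7 is in {-11, -6, -5, -7}  ✓
(5) x4 = 7 ≠ 5, but x1 = 2 = 2 (second disjunct)  ✓
(6) x8 = -8, not > -5; antecedent false, conditional vacuously true  ✓
(7) |2 - 7| = 5; 5 ≤ 7  ✓
(8) x4 = 7, x1 = 2; 7 > 2 (want ≤)  ✗
(9) min(7, -7) = -7  ✓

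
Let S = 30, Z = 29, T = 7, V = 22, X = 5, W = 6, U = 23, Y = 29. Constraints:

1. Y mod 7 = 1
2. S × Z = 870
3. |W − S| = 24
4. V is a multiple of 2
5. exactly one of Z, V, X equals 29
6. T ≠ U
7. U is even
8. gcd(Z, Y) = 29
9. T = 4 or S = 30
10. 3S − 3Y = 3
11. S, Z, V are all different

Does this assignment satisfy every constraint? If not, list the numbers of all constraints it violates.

No — constraint 7 is not satisfied.

1. 29 mod 7 = 1 — holds.
2. S × Z = 30 × 29 = 870 — holds.
3. |6 − 30| = 24 — holds.
4. 22 / 2 = 11, so 2 divides 22 — holds.
5. Z=29, V=22, X=5; 1 of them equals 29 — holds.
6. T = 7, U = 23; distinct — holds.
7. U = 23 is odd — does not hold.
8. gcd(29, 29) = 29 — holds.
9. T = 7 ≠ 4, but S = 30 = 30 (second disjunct) — holds.
10. 3S − 3Y = 3(30) − 3(29) = 3 — holds.
11. values 30, 29, 22 are pairwise distinct — holds.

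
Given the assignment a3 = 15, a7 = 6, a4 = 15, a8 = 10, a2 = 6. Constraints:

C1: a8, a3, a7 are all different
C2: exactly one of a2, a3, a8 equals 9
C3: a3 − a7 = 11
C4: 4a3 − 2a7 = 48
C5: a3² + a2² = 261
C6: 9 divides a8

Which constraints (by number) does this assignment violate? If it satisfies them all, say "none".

C1: values 10, 15, 6 are pairwise distinct — holds.
C2: a2=6, a3=15, a8=10; 0 of them equal 9, not exactly one — does not hold.
C3: a3 − a7 = 15 − 6 = 9, not 11 — does not hold.
C4: 4a3 − 2a7 = 4(15) − 2(6) = 48 — holds.
C5: a3² + a2² = 15² + 6² = 225 + 36 = 261 — holds.
C6: 10 = 9×1 + 1, so 9 does not divide 10 — does not hold.

The assignment fails constraints 2, 3, 6.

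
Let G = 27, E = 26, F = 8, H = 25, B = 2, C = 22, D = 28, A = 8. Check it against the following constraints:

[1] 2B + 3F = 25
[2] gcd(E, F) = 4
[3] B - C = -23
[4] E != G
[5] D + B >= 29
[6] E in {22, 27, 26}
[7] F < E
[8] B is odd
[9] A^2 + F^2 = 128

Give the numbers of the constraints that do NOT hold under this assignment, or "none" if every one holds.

[1] 2B + 3F = 2(2) + 3(8) = 28, not 25 — does not hold.
[2] gcd(26, 8) = 2, not 4 — does not hold.
[3] B - C = 2 - 22 = -20, not -23 — does not hold.
[4] E = 26, G = 27; distinct — holds.
[5] D + B = 28 + 2 = 30; 30 ≥ 29 — holds.
[6] E = 26 is in {22, 27, 26} — holds.
[7] F = 8, E = 26; 8 < 26 — holds.
[8] B = 2 is even — does not hold.
[9] A^2 + F^2 = 8^2 + 8^2 = 64 + 64 = 128 — holds.

The assignment fails constraints 1, 2, 3, and 8.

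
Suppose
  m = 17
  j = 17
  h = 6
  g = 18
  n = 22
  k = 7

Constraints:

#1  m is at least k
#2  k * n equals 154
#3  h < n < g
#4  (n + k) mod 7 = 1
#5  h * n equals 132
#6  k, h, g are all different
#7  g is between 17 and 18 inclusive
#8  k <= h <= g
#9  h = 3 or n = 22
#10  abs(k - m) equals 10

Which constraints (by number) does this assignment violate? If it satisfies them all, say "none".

No — constraints 3 and 8 are not satisfied.

#1 m = 17, k = 7; 17 ≥ 7  ✓
#2 k * n = 7 * 22 = 154  ✓
#3 values 6, 22, 18; n = 22 is not < g = 18  ✗
#4 n + k = 29; 29 mod 7 = 1  ✓
#5 h * n = 6 * 22 = 132  ✓
#6 values 7, 6, 18 are pairwise distinct  ✓
#7 g = 18 lies in [17, 18]  ✓
#8 values 7, 6, 18; k = 7 is not <= h = 6  ✗
#9 h = 6 ≠ 3, but n = 22 = 22 (second disjunct)  ✓
#10 abs(7 - 17) = 10  ✓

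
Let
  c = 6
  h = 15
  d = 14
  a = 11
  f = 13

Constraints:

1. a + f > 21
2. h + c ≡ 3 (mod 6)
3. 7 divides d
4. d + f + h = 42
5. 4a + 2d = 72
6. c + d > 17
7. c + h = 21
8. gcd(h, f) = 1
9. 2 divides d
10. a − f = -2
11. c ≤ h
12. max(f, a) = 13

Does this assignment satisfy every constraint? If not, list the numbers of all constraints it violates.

No violations.

1. a + f = 11 + 13 = 24; 24 > 21  yes
2. h + c = 21; 21 mod 6 = 3  yes
3. 14 / 7 = 2, so 7 divides 14  yes
4. d + f + h = 14 + 13 + 15 = 42  yes
5. 4a + 2d = 4(11) + 2(14) = 72  yes
6. c + d = 6 + 14 = 20; 20 > 17  yes
7. c + h = 6 + 15 = 21  yes
8. gcd(15, 13) = 1  yes
9. 14 / 2 = 7, so 2 divides 14  yes
10. a − f = 11 − 13 = -2  yes
11. c = 6, h = 15; 6 ≤ 15  yes
12. max(13, 11) = 13  yes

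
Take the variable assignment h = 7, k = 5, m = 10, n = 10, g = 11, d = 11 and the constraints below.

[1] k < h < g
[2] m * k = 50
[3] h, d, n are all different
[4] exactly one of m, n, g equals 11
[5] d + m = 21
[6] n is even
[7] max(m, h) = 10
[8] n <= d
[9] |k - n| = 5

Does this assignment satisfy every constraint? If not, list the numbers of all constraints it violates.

All constraints are satisfied.

[1] values 5 < 7 < 11  holds
[2] m * k = 10 * 5 = 50  holds
[3] values 7, 11, 10 are pairwise distinct  holds
[4] m=10, n=10, g=11; 1 of them equals 11  holds
[5] d + m = 11 + 10 = 21  holds
[6] n = 10 is even  holds
[7] max(10, 7) = 10  holds
[8] n = 10, d = 11; 10 ≤ 11  holds
[9] |5 - 10| = 5  holds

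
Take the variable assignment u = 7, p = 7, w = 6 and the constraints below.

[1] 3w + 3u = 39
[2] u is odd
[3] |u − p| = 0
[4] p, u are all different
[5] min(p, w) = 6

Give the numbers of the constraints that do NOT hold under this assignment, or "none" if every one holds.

Constraint 4 does not hold.

[1] 3w + 3u = 3(6) + 3(7) = 39 — OK.
[2] u = 7 is odd — OK.
[3] |7 − 7| = 0 — OK.
[4] p = u = 7, not all different — violated.
[5] min(7, 6) = 6 — OK.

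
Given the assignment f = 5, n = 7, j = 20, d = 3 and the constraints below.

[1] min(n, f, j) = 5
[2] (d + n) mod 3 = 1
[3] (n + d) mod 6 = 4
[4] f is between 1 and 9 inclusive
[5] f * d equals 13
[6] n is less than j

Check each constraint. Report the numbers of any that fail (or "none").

[1] min(7, 5, 20) = 5  ✔
[2] d + n = 10; 10 mod 3 = 1  ✔
[3] n + d = 10; 10 mod 6 = 4  ✔
[4] f = 5 lies in [1, 9]  ✔
[5] f * d = 5 * 3 = 15, not 13  ✘
[6] n = 7, j = 20; 7 < 20  ✔

No — constraint 5 is not satisfied.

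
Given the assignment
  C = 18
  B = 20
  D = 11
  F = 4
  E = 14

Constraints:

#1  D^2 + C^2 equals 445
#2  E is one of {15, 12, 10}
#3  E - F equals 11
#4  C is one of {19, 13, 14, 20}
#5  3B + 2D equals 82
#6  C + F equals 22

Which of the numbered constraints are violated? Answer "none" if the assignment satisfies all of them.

#1 D^2 + C^2 = 11^2 + 18^2 = 121 + 324 = 445 — holds.
#2 E = 14 is not in {15, 12, 10} — does not hold.
#3 E - F = 14 - 4 = 10, not 11 — does not hold.
#4 C = 18 is not in {19, 13, 14, 20} — does not hold.
#5 3B + 2D = 3(20) + 2(11) = 82 — holds.
#6 C + F = 18 + 4 = 22 — holds.

The assignment fails constraints 2, 3, 4.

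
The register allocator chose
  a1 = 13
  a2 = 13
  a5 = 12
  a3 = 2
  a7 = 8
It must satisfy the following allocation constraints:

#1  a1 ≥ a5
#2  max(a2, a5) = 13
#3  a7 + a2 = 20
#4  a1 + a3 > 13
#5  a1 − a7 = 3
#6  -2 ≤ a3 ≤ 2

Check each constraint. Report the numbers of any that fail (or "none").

#1 a1 = 13, a5 = 12; 13 ≥ 12  holds
#2 max(13, 12) = 13  holds
#3 a7 + a2 = 8 + 13 = 21, not 20  fails
#4 a1 + a3 = 13 + 2 = 15; 15 > 13  holds
#5 a1 − a7 = 13 − 8 = 5, not 3  fails
#6 a3 = 2 lies in [-2, 2]  holds

Constraints 3, 5 are violated.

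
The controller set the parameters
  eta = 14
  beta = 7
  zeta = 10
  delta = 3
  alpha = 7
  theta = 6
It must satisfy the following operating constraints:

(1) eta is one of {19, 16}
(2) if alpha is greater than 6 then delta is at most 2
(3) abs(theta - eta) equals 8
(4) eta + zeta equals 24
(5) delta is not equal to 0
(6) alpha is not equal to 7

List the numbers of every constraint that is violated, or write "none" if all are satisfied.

(1) eta = 14 is not in {19, 16} — violated.
(2) alpha = 7 > 6, so we need delta ≤ 2; but delta = 3 > 2 — violated.
(3) abs(6 - 14) = 8 — satisfied.
(4) eta + zeta = 14 + 10 = 24 — satisfied.
(5) delta = 3, and 3 ≠ 0 — satisfied.
(6) alpha = 7, but 7 is required to differ — violated.

Violated: 1, 2, and 6.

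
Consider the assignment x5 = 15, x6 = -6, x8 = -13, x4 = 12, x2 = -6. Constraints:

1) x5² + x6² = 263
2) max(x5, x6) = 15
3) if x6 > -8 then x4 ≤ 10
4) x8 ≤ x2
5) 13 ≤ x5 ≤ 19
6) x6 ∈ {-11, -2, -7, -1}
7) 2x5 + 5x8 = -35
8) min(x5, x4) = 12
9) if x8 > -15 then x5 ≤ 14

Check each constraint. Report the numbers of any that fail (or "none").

1) x5² + x6² = 15² + (-6)² = 225 + 36 = 261, not 263 — fails.
2) max(15, -6) = 15 — holds.
3) x6 = -6 > -8, so we need x4 ≤ 10; but x4 = 12 > 10 — fails.
4) x8 = -13, x2 = -6; -13 ≤ -6 — holds.
5) x5 = 15 lies in [13, 19] — holds.
6) x6 = -6 is not in {-11, -2, -7, -1} — fails.
7) 2x5 + 5x8 = 2(15) + 5(-13) = -35 — holds.
8) min(15, 12) = 12 — holds.
9) x8 = -13 > -15, so we need x5 ≤ 14; but x5 = 15 > 14 — fails.

Constraints 1, 3, 6, 9 do not hold.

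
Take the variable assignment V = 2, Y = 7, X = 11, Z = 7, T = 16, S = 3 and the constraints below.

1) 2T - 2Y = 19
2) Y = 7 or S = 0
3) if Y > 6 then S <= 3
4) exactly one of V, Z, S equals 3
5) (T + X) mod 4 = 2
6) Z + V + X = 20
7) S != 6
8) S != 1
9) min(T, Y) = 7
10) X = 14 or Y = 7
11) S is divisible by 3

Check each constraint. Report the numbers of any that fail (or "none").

The assignment fails constraints 1, 5.

1) 2T - 2Y = 2(16) - 2(7) = 18, not 19  ✗
2) Y = 7 = 7 (first disjunct)  ✓
3) Y = 7 > 6, so we need S ≤ 3; S = 3 ≤ 3  ✓
4) V=2, Z=7, S=3; 1 of them equals 3  ✓
5) T + X = 27; 27 mod 4 = 3, not 2  ✗
6) Z + V + X = 7 + 2 + 11 = 20  ✓
7) S = 3, and 3 ≠ 6  ✓
8) S = 3, and 3 ≠ 1  ✓
9) min(16, 7) = 7  ✓
10) X = 11 ≠ 14, but Y = 7 = 7 (second disjunct)  ✓
11) 3 / 3 = 1, so 3 divides 3  ✓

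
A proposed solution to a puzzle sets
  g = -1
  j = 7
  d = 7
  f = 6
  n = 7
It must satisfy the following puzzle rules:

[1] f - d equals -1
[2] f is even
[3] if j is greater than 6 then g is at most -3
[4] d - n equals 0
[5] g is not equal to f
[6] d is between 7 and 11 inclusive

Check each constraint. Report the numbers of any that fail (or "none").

Violated: 3.

[1] f - d = 6 - 7 = -1 — OK.
[2] f = 6 is even — OK.
[3] j = 7 > 6, so we need g ≤ -3; but g = -1 > -3 — violated.
[4] d - n = 7 - 7 = 0 — OK.
[5] g = -1, f = 6; distinct — OK.
[6] d = 7 lies in [7, 11] — OK.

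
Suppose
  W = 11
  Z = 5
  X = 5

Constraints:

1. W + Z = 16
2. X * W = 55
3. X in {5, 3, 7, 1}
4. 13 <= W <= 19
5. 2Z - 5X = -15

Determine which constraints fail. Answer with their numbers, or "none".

Constraint 4 is violated.

1. W + Z = 11 + 5 = 16 — holds.
2. X * W = 5 * 11 = 55 — holds.
3. X = 5 is in {5, 3, 7, 1} — holds.
4. W = 11 is outside [13, 19] — does not hold.
5. 2Z - 5X = 2(5) - 5(5) = -15 — holds.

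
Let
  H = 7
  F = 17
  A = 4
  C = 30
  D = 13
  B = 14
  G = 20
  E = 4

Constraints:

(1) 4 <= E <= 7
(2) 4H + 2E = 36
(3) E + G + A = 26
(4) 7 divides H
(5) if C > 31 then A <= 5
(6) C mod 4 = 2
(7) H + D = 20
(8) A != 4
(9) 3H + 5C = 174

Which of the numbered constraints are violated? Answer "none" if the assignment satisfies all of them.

Constraints 3, 8, and 9 do not hold.

(1) E = 4 lies in [4, 7] — holds.
(2) 4H + 2E = 4(7) + 2(4) = 36 — holds.
(3) E + G + A = 4 + 20 + 4 = 28, not 26 — does not hold.
(4) 7 / 7 = 1, so 7 divides 7 — holds.
(5) C = 30, not > 31; antecedent false, conditional vacuously true — holds.
(6) 30 mod 4 = 2 — holds.
(7) H + D = 7 + 13 = 20 — holds.
(8) A = 4, but 4 is required to differ — does not hold.
(9) 3H + 5C = 3(7) + 5(30) = 171, not 174 — does not hold.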